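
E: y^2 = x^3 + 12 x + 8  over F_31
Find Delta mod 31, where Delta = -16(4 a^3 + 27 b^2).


4 a^3 + 27 b^2 = 4*12^3 + 27*8^2 = 6912 + 1728 = 8640
Delta = -16 * (8640) = -138240
Delta mod 31 = 20

Delta = 20 (mod 31)


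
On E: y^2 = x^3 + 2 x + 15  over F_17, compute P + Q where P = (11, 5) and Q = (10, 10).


P != Q, so use the chord formula.
s = (y2 - y1) / (x2 - x1) = (5) / (16) mod 17 = 12
x3 = s^2 - x1 - x2 mod 17 = 12^2 - 11 - 10 = 4
y3 = s (x1 - x3) - y1 mod 17 = 12 * (11 - 4) - 5 = 11

P + Q = (4, 11)


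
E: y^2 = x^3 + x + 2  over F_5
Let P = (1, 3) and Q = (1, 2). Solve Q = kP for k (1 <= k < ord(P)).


Enumerate multiples of P until we hit Q = (1, 2):
  1P = (1, 3)
  2P = (4, 0)
  3P = (1, 2)
Match found at i = 3.

k = 3


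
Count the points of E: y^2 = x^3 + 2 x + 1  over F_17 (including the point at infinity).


For each x in F_17, count y with y^2 = x^3 + 2 x + 1 mod 17:
  x = 0: RHS = 1, y in [1, 16]  -> 2 point(s)
  x = 1: RHS = 4, y in [2, 15]  -> 2 point(s)
  x = 2: RHS = 13, y in [8, 9]  -> 2 point(s)
  x = 3: RHS = 0, y in [0]  -> 1 point(s)
  x = 5: RHS = 0, y in [0]  -> 1 point(s)
  x = 6: RHS = 8, y in [5, 12]  -> 2 point(s)
  x = 7: RHS = 1, y in [1, 16]  -> 2 point(s)
  x = 8: RHS = 2, y in [6, 11]  -> 2 point(s)
  x = 9: RHS = 0, y in [0]  -> 1 point(s)
  x = 10: RHS = 1, y in [1, 16]  -> 2 point(s)
  x = 12: RHS = 2, y in [6, 11]  -> 2 point(s)
  x = 14: RHS = 2, y in [6, 11]  -> 2 point(s)
  x = 16: RHS = 15, y in [7, 10]  -> 2 point(s)
Affine points: 23. Add the point at infinity: total = 24.

#E(F_17) = 24


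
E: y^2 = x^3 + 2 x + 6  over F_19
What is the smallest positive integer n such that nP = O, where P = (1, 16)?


Compute successive multiples of P until we hit O:
  1P = (1, 16)
  2P = (14, 17)
  3P = (13, 5)
  4P = (16, 12)
  5P = (3, 1)
  6P = (0, 5)
  7P = (6, 5)
  8P = (10, 0)
  ... (continuing to 16P)
  16P = O

ord(P) = 16


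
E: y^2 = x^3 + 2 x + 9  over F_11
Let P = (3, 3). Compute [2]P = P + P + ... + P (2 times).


k = 2 = 10_2 (binary, LSB first: 01)
Double-and-add from P = (3, 3):
  bit 0 = 0: acc unchanged = O
  bit 1 = 1: acc = O + (3, 8) = (3, 8)

2P = (3, 8)


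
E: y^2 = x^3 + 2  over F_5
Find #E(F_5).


For each x in F_5, count y with y^2 = x^3 + 0 x + 2 mod 5:
  x = 2: RHS = 0, y in [0]  -> 1 point(s)
  x = 3: RHS = 4, y in [2, 3]  -> 2 point(s)
  x = 4: RHS = 1, y in [1, 4]  -> 2 point(s)
Affine points: 5. Add the point at infinity: total = 6.

#E(F_5) = 6


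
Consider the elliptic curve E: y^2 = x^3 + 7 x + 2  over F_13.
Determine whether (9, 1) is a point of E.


Check whether y^2 = x^3 + 7 x + 2 (mod 13) for (x, y) = (9, 1).
LHS: y^2 = 1^2 mod 13 = 1
RHS: x^3 + 7 x + 2 = 9^3 + 7*9 + 2 mod 13 = 1
LHS = RHS

Yes, on the curve


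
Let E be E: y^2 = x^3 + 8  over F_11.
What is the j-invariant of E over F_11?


Delta = -16(4 a^3 + 27 b^2) mod 11 = 6
-1728 * (4 a)^3 = -1728 * (4*0)^3 mod 11 = 0
j = 0 * 6^(-1) mod 11 = 0

j = 0 (mod 11)


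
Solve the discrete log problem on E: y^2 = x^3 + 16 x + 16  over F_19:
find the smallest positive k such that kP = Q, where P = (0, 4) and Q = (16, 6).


Enumerate multiples of P until we hit Q = (16, 6):
  1P = (0, 4)
  2P = (4, 7)
  3P = (12, 6)
  4P = (16, 6)
Match found at i = 4.

k = 4


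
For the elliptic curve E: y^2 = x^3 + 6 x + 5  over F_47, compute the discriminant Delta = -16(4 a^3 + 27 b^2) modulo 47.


4 a^3 + 27 b^2 = 4*6^3 + 27*5^2 = 864 + 675 = 1539
Delta = -16 * (1539) = -24624
Delta mod 47 = 4

Delta = 4 (mod 47)


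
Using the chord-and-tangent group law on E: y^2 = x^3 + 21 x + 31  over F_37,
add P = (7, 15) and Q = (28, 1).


P != Q, so use the chord formula.
s = (y2 - y1) / (x2 - x1) = (23) / (21) mod 37 = 24
x3 = s^2 - x1 - x2 mod 37 = 24^2 - 7 - 28 = 23
y3 = s (x1 - x3) - y1 mod 37 = 24 * (7 - 23) - 15 = 8

P + Q = (23, 8)


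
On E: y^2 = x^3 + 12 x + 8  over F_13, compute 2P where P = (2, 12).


Doubling: s = (3 x1^2 + a) / (2 y1)
s = (3*2^2 + 12) / (2*12) mod 13 = 1
x3 = s^2 - 2 x1 mod 13 = 1^2 - 2*2 = 10
y3 = s (x1 - x3) - y1 mod 13 = 1 * (2 - 10) - 12 = 6

2P = (10, 6)


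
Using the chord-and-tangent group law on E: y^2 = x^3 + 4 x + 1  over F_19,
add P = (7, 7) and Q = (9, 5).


P != Q, so use the chord formula.
s = (y2 - y1) / (x2 - x1) = (17) / (2) mod 19 = 18
x3 = s^2 - x1 - x2 mod 19 = 18^2 - 7 - 9 = 4
y3 = s (x1 - x3) - y1 mod 19 = 18 * (7 - 4) - 7 = 9

P + Q = (4, 9)


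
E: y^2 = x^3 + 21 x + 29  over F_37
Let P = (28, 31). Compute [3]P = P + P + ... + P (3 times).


k = 3 = 11_2 (binary, LSB first: 11)
Double-and-add from P = (28, 31):
  bit 0 = 1: acc = O + (28, 31) = (28, 31)
  bit 1 = 1: acc = (28, 31) + (21, 0) = (28, 6)

3P = (28, 6)


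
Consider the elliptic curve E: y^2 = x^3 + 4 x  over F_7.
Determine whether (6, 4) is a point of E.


Check whether y^2 = x^3 + 4 x + 0 (mod 7) for (x, y) = (6, 4).
LHS: y^2 = 4^2 mod 7 = 2
RHS: x^3 + 4 x + 0 = 6^3 + 4*6 + 0 mod 7 = 2
LHS = RHS

Yes, on the curve


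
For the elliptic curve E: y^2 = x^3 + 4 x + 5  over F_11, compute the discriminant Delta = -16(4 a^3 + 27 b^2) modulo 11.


4 a^3 + 27 b^2 = 4*4^3 + 27*5^2 = 256 + 675 = 931
Delta = -16 * (931) = -14896
Delta mod 11 = 9

Delta = 9 (mod 11)


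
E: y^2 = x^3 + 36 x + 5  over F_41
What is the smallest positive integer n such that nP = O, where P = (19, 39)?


Compute successive multiples of P until we hit O:
  1P = (19, 39)
  2P = (12, 22)
  3P = (0, 13)
  4P = (40, 38)
  5P = (27, 18)
  6P = (32, 31)
  7P = (11, 16)
  8P = (34, 5)
  ... (continuing to 46P)
  46P = O

ord(P) = 46


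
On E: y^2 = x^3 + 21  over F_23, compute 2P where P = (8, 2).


Doubling: s = (3 x1^2 + a) / (2 y1)
s = (3*8^2 + 0) / (2*2) mod 23 = 2
x3 = s^2 - 2 x1 mod 23 = 2^2 - 2*8 = 11
y3 = s (x1 - x3) - y1 mod 23 = 2 * (8 - 11) - 2 = 15

2P = (11, 15)


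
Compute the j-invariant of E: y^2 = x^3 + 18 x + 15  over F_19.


Delta = -16(4 a^3 + 27 b^2) mod 19 = 11
-1728 * (4 a)^3 = -1728 * (4*18)^3 mod 19 = 12
j = 12 * 11^(-1) mod 19 = 8

j = 8 (mod 19)


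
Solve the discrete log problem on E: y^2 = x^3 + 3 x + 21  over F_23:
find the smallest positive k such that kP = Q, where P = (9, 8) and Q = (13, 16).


Enumerate multiples of P until we hit Q = (13, 16):
  1P = (9, 8)
  2P = (6, 18)
  3P = (14, 1)
  4P = (13, 16)
Match found at i = 4.

k = 4


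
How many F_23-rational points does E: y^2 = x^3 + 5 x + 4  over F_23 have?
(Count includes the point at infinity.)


For each x in F_23, count y with y^2 = x^3 + 5 x + 4 mod 23:
  x = 0: RHS = 4, y in [2, 21]  -> 2 point(s)
  x = 3: RHS = 0, y in [0]  -> 1 point(s)
  x = 5: RHS = 16, y in [4, 19]  -> 2 point(s)
  x = 8: RHS = 4, y in [2, 21]  -> 2 point(s)
  x = 13: RHS = 12, y in [9, 14]  -> 2 point(s)
  x = 14: RHS = 12, y in [9, 14]  -> 2 point(s)
  x = 15: RHS = 4, y in [2, 21]  -> 2 point(s)
  x = 19: RHS = 12, y in [9, 14]  -> 2 point(s)
  x = 20: RHS = 8, y in [10, 13]  -> 2 point(s)
  x = 21: RHS = 9, y in [3, 20]  -> 2 point(s)
Affine points: 19. Add the point at infinity: total = 20.

#E(F_23) = 20


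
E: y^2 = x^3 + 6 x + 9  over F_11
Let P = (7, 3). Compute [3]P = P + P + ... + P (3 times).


k = 3 = 11_2 (binary, LSB first: 11)
Double-and-add from P = (7, 3):
  bit 0 = 1: acc = O + (7, 3) = (7, 3)
  bit 1 = 1: acc = (7, 3) + (1, 7) = (1, 4)

3P = (1, 4)


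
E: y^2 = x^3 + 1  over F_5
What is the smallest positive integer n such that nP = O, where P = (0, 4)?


Compute successive multiples of P until we hit O:
  1P = (0, 4)
  2P = (0, 1)
  3P = O

ord(P) = 3


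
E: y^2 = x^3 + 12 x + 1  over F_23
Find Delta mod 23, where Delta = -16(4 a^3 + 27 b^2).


4 a^3 + 27 b^2 = 4*12^3 + 27*1^2 = 6912 + 27 = 6939
Delta = -16 * (6939) = -111024
Delta mod 23 = 20

Delta = 20 (mod 23)


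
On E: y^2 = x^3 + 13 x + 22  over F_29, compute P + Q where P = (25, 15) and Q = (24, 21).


P != Q, so use the chord formula.
s = (y2 - y1) / (x2 - x1) = (6) / (28) mod 29 = 23
x3 = s^2 - x1 - x2 mod 29 = 23^2 - 25 - 24 = 16
y3 = s (x1 - x3) - y1 mod 29 = 23 * (25 - 16) - 15 = 18

P + Q = (16, 18)


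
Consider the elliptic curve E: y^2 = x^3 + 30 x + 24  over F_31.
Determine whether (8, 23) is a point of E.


Check whether y^2 = x^3 + 30 x + 24 (mod 31) for (x, y) = (8, 23).
LHS: y^2 = 23^2 mod 31 = 2
RHS: x^3 + 30 x + 24 = 8^3 + 30*8 + 24 mod 31 = 1
LHS != RHS

No, not on the curve


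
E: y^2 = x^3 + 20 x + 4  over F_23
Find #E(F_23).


For each x in F_23, count y with y^2 = x^3 + 20 x + 4 mod 23:
  x = 0: RHS = 4, y in [2, 21]  -> 2 point(s)
  x = 1: RHS = 2, y in [5, 18]  -> 2 point(s)
  x = 2: RHS = 6, y in [11, 12]  -> 2 point(s)
  x = 6: RHS = 18, y in [8, 15]  -> 2 point(s)
  x = 7: RHS = 4, y in [2, 21]  -> 2 point(s)
  x = 8: RHS = 9, y in [3, 20]  -> 2 point(s)
  x = 9: RHS = 16, y in [4, 19]  -> 2 point(s)
  x = 10: RHS = 8, y in [10, 13]  -> 2 point(s)
  x = 13: RHS = 0, y in [0]  -> 1 point(s)
  x = 16: RHS = 4, y in [2, 21]  -> 2 point(s)
  x = 17: RHS = 13, y in [6, 17]  -> 2 point(s)
  x = 18: RHS = 9, y in [3, 20]  -> 2 point(s)
  x = 20: RHS = 9, y in [3, 20]  -> 2 point(s)
  x = 21: RHS = 2, y in [5, 18]  -> 2 point(s)
  x = 22: RHS = 6, y in [11, 12]  -> 2 point(s)
Affine points: 29. Add the point at infinity: total = 30.

#E(F_23) = 30


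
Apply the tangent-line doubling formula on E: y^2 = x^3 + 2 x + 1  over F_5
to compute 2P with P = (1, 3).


Doubling: s = (3 x1^2 + a) / (2 y1)
s = (3*1^2 + 2) / (2*3) mod 5 = 0
x3 = s^2 - 2 x1 mod 5 = 0^2 - 2*1 = 3
y3 = s (x1 - x3) - y1 mod 5 = 0 * (1 - 3) - 3 = 2

2P = (3, 2)


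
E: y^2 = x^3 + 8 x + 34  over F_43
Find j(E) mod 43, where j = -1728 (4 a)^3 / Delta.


Delta = -16(4 a^3 + 27 b^2) mod 43 = 8
-1728 * (4 a)^3 = -1728 * (4*8)^3 mod 43 = 27
j = 27 * 8^(-1) mod 43 = 41

j = 41 (mod 43)


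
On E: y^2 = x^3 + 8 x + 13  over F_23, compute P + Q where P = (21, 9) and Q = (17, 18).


P != Q, so use the chord formula.
s = (y2 - y1) / (x2 - x1) = (9) / (19) mod 23 = 15
x3 = s^2 - x1 - x2 mod 23 = 15^2 - 21 - 17 = 3
y3 = s (x1 - x3) - y1 mod 23 = 15 * (21 - 3) - 9 = 8

P + Q = (3, 8)


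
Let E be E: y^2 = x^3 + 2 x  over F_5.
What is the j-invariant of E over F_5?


Delta = -16(4 a^3 + 27 b^2) mod 5 = 3
-1728 * (4 a)^3 = -1728 * (4*2)^3 mod 5 = 4
j = 4 * 3^(-1) mod 5 = 3

j = 3 (mod 5)


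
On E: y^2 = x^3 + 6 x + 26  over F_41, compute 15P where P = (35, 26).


k = 15 = 1111_2 (binary, LSB first: 1111)
Double-and-add from P = (35, 26):
  bit 0 = 1: acc = O + (35, 26) = (35, 26)
  bit 1 = 1: acc = (35, 26) + (33, 32) = (23, 20)
  bit 2 = 1: acc = (23, 20) + (14, 5) = (25, 4)
  bit 3 = 1: acc = (25, 4) + (17, 30) = (7, 40)

15P = (7, 40)


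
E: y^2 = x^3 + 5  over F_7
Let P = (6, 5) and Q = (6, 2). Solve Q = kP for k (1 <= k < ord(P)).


Enumerate multiples of P until we hit Q = (6, 2):
  1P = (6, 5)
  2P = (3, 5)
  3P = (5, 2)
  4P = (5, 5)
  5P = (3, 2)
  6P = (6, 2)
Match found at i = 6.

k = 6


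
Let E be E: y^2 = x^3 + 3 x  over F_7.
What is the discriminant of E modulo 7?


4 a^3 + 27 b^2 = 4*3^3 + 27*0^2 = 108 + 0 = 108
Delta = -16 * (108) = -1728
Delta mod 7 = 1

Delta = 1 (mod 7)


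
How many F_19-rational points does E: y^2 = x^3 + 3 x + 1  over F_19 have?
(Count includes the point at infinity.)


For each x in F_19, count y with y^2 = x^3 + 3 x + 1 mod 19:
  x = 0: RHS = 1, y in [1, 18]  -> 2 point(s)
  x = 1: RHS = 5, y in [9, 10]  -> 2 point(s)
  x = 4: RHS = 1, y in [1, 18]  -> 2 point(s)
  x = 6: RHS = 7, y in [8, 11]  -> 2 point(s)
  x = 7: RHS = 4, y in [2, 17]  -> 2 point(s)
  x = 8: RHS = 5, y in [9, 10]  -> 2 point(s)
  x = 9: RHS = 16, y in [4, 15]  -> 2 point(s)
  x = 10: RHS = 5, y in [9, 10]  -> 2 point(s)
  x = 11: RHS = 16, y in [4, 15]  -> 2 point(s)
  x = 12: RHS = 17, y in [6, 13]  -> 2 point(s)
  x = 15: RHS = 1, y in [1, 18]  -> 2 point(s)
  x = 17: RHS = 6, y in [5, 14]  -> 2 point(s)
  x = 18: RHS = 16, y in [4, 15]  -> 2 point(s)
Affine points: 26. Add the point at infinity: total = 27.

#E(F_19) = 27


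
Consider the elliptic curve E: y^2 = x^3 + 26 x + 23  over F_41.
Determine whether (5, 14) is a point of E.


Check whether y^2 = x^3 + 26 x + 23 (mod 41) for (x, y) = (5, 14).
LHS: y^2 = 14^2 mod 41 = 32
RHS: x^3 + 26 x + 23 = 5^3 + 26*5 + 23 mod 41 = 32
LHS = RHS

Yes, on the curve


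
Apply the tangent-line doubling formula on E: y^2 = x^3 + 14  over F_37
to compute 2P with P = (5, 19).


Doubling: s = (3 x1^2 + a) / (2 y1)
s = (3*5^2 + 0) / (2*19) mod 37 = 1
x3 = s^2 - 2 x1 mod 37 = 1^2 - 2*5 = 28
y3 = s (x1 - x3) - y1 mod 37 = 1 * (5 - 28) - 19 = 32

2P = (28, 32)


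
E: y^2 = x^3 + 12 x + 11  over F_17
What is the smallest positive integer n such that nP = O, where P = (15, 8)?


Compute successive multiples of P until we hit O:
  1P = (15, 8)
  2P = (2, 3)
  3P = (9, 10)
  4P = (12, 8)
  5P = (7, 9)
  6P = (16, 7)
  7P = (4, 15)
  8P = (14, 13)
  ... (continuing to 23P)
  23P = O

ord(P) = 23


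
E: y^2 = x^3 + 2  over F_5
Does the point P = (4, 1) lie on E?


Check whether y^2 = x^3 + 0 x + 2 (mod 5) for (x, y) = (4, 1).
LHS: y^2 = 1^2 mod 5 = 1
RHS: x^3 + 0 x + 2 = 4^3 + 0*4 + 2 mod 5 = 1
LHS = RHS

Yes, on the curve


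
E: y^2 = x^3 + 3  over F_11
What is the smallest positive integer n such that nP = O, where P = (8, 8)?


Compute successive multiples of P until we hit O:
  1P = (8, 8)
  2P = (7, 4)
  3P = (1, 9)
  4P = (0, 5)
  5P = (4, 10)
  6P = (2, 0)
  7P = (4, 1)
  8P = (0, 6)
  ... (continuing to 12P)
  12P = O

ord(P) = 12


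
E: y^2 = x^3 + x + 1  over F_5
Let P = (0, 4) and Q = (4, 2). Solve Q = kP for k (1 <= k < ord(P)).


Enumerate multiples of P until we hit Q = (4, 2):
  1P = (0, 4)
  2P = (4, 3)
  3P = (2, 4)
  4P = (3, 1)
  5P = (3, 4)
  6P = (2, 1)
  7P = (4, 2)
Match found at i = 7.

k = 7


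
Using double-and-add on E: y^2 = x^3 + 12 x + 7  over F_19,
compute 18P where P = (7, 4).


k = 18 = 10010_2 (binary, LSB first: 01001)
Double-and-add from P = (7, 4):
  bit 0 = 0: acc unchanged = O
  bit 1 = 1: acc = O + (12, 13) = (12, 13)
  bit 2 = 0: acc unchanged = (12, 13)
  bit 3 = 0: acc unchanged = (12, 13)
  bit 4 = 1: acc = (12, 13) + (0, 11) = (16, 18)

18P = (16, 18)


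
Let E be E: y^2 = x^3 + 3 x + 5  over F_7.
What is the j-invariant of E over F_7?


Delta = -16(4 a^3 + 27 b^2) mod 7 = 2
-1728 * (4 a)^3 = -1728 * (4*3)^3 mod 7 = 6
j = 6 * 2^(-1) mod 7 = 3

j = 3 (mod 7)


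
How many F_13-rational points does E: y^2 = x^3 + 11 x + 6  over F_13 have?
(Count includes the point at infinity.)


For each x in F_13, count y with y^2 = x^3 + 11 x + 6 mod 13:
  x = 2: RHS = 10, y in [6, 7]  -> 2 point(s)
  x = 3: RHS = 1, y in [1, 12]  -> 2 point(s)
  x = 4: RHS = 10, y in [6, 7]  -> 2 point(s)
  x = 5: RHS = 4, y in [2, 11]  -> 2 point(s)
  x = 7: RHS = 10, y in [6, 7]  -> 2 point(s)
Affine points: 10. Add the point at infinity: total = 11.

#E(F_13) = 11


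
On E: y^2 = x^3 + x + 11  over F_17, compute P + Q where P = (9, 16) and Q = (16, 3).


P != Q, so use the chord formula.
s = (y2 - y1) / (x2 - x1) = (4) / (7) mod 17 = 3
x3 = s^2 - x1 - x2 mod 17 = 3^2 - 9 - 16 = 1
y3 = s (x1 - x3) - y1 mod 17 = 3 * (9 - 1) - 16 = 8

P + Q = (1, 8)


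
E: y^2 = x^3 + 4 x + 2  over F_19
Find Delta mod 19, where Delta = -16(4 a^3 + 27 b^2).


4 a^3 + 27 b^2 = 4*4^3 + 27*2^2 = 256 + 108 = 364
Delta = -16 * (364) = -5824
Delta mod 19 = 9

Delta = 9 (mod 19)


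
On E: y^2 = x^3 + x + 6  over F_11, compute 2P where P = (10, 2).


Doubling: s = (3 x1^2 + a) / (2 y1)
s = (3*10^2 + 1) / (2*2) mod 11 = 1
x3 = s^2 - 2 x1 mod 11 = 1^2 - 2*10 = 3
y3 = s (x1 - x3) - y1 mod 11 = 1 * (10 - 3) - 2 = 5

2P = (3, 5)


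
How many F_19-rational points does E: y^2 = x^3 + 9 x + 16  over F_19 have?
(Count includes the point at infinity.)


For each x in F_19, count y with y^2 = x^3 + 9 x + 16 mod 19:
  x = 0: RHS = 16, y in [4, 15]  -> 2 point(s)
  x = 1: RHS = 7, y in [8, 11]  -> 2 point(s)
  x = 2: RHS = 4, y in [2, 17]  -> 2 point(s)
  x = 6: RHS = 1, y in [1, 18]  -> 2 point(s)
  x = 7: RHS = 4, y in [2, 17]  -> 2 point(s)
  x = 8: RHS = 11, y in [7, 12]  -> 2 point(s)
  x = 9: RHS = 9, y in [3, 16]  -> 2 point(s)
  x = 10: RHS = 4, y in [2, 17]  -> 2 point(s)
  x = 12: RHS = 9, y in [3, 16]  -> 2 point(s)
  x = 14: RHS = 17, y in [6, 13]  -> 2 point(s)
  x = 15: RHS = 11, y in [7, 12]  -> 2 point(s)
  x = 16: RHS = 0, y in [0]  -> 1 point(s)
  x = 17: RHS = 9, y in [3, 16]  -> 2 point(s)
  x = 18: RHS = 6, y in [5, 14]  -> 2 point(s)
Affine points: 27. Add the point at infinity: total = 28.

#E(F_19) = 28


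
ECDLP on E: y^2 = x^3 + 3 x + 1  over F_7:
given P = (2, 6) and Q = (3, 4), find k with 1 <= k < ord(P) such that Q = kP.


Enumerate multiples of P until we hit Q = (3, 4):
  1P = (2, 6)
  2P = (5, 6)
  3P = (0, 1)
  4P = (6, 5)
  5P = (3, 3)
  6P = (4, 0)
  7P = (3, 4)
Match found at i = 7.

k = 7


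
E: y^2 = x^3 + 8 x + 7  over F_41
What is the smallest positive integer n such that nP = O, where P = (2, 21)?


Compute successive multiples of P until we hit O:
  1P = (2, 21)
  2P = (27, 12)
  3P = (16, 7)
  4P = (24, 1)
  5P = (6, 5)
  6P = (8, 3)
  7P = (40, 11)
  8P = (1, 37)
  ... (continuing to 37P)
  37P = O

ord(P) = 37


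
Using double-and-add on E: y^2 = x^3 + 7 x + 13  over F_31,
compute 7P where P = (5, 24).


k = 7 = 111_2 (binary, LSB first: 111)
Double-and-add from P = (5, 24):
  bit 0 = 1: acc = O + (5, 24) = (5, 24)
  bit 1 = 1: acc = (5, 24) + (30, 25) = (21, 20)
  bit 2 = 1: acc = (21, 20) + (7, 23) = (7, 8)

7P = (7, 8)


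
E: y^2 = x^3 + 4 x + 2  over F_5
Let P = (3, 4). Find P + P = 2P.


Doubling: s = (3 x1^2 + a) / (2 y1)
s = (3*3^2 + 4) / (2*4) mod 5 = 2
x3 = s^2 - 2 x1 mod 5 = 2^2 - 2*3 = 3
y3 = s (x1 - x3) - y1 mod 5 = 2 * (3 - 3) - 4 = 1

2P = (3, 1)


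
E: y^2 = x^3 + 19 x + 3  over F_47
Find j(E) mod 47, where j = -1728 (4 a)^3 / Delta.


Delta = -16(4 a^3 + 27 b^2) mod 47 = 17
-1728 * (4 a)^3 = -1728 * (4*19)^3 mod 47 = 3
j = 3 * 17^(-1) mod 47 = 14

j = 14 (mod 47)


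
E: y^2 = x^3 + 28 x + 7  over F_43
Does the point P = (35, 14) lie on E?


Check whether y^2 = x^3 + 28 x + 7 (mod 43) for (x, y) = (35, 14).
LHS: y^2 = 14^2 mod 43 = 24
RHS: x^3 + 28 x + 7 = 35^3 + 28*35 + 7 mod 43 = 2
LHS != RHS

No, not on the curve


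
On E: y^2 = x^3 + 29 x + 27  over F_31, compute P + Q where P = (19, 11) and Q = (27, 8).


P != Q, so use the chord formula.
s = (y2 - y1) / (x2 - x1) = (28) / (8) mod 31 = 19
x3 = s^2 - x1 - x2 mod 31 = 19^2 - 19 - 27 = 5
y3 = s (x1 - x3) - y1 mod 31 = 19 * (19 - 5) - 11 = 7

P + Q = (5, 7)


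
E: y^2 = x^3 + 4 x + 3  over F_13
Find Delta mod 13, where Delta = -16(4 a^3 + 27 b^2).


4 a^3 + 27 b^2 = 4*4^3 + 27*3^2 = 256 + 243 = 499
Delta = -16 * (499) = -7984
Delta mod 13 = 11

Delta = 11 (mod 13)


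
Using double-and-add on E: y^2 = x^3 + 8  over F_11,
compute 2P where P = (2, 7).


k = 2 = 10_2 (binary, LSB first: 01)
Double-and-add from P = (2, 7):
  bit 0 = 0: acc unchanged = O
  bit 1 = 1: acc = O + (1, 8) = (1, 8)

2P = (1, 8)


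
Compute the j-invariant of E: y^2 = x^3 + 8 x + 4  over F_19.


Delta = -16(4 a^3 + 27 b^2) mod 19 = 11
-1728 * (4 a)^3 = -1728 * (4*8)^3 mod 19 = 12
j = 12 * 11^(-1) mod 19 = 8

j = 8 (mod 19)


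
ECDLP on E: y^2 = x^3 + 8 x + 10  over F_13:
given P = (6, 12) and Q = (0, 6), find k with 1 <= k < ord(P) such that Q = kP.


Enumerate multiples of P until we hit Q = (0, 6):
  1P = (6, 12)
  2P = (11, 5)
  3P = (12, 12)
  4P = (8, 1)
  5P = (0, 7)
  6P = (3, 10)
  7P = (3, 3)
  8P = (0, 6)
Match found at i = 8.

k = 8


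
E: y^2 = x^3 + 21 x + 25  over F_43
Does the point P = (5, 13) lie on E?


Check whether y^2 = x^3 + 21 x + 25 (mod 43) for (x, y) = (5, 13).
LHS: y^2 = 13^2 mod 43 = 40
RHS: x^3 + 21 x + 25 = 5^3 + 21*5 + 25 mod 43 = 40
LHS = RHS

Yes, on the curve


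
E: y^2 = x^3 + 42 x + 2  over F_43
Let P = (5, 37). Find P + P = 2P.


Doubling: s = (3 x1^2 + a) / (2 y1)
s = (3*5^2 + 42) / (2*37) mod 43 = 1
x3 = s^2 - 2 x1 mod 43 = 1^2 - 2*5 = 34
y3 = s (x1 - x3) - y1 mod 43 = 1 * (5 - 34) - 37 = 20

2P = (34, 20)


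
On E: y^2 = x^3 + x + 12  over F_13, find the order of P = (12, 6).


Compute successive multiples of P until we hit O:
  1P = (12, 6)
  2P = (5, 5)
  3P = (0, 5)
  4P = (2, 10)
  5P = (8, 8)
  6P = (3, 9)
  7P = (1, 12)
  8P = (9, 3)
  ... (continuing to 18P)
  18P = O

ord(P) = 18


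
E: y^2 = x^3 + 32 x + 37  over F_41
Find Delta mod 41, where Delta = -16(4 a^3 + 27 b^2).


4 a^3 + 27 b^2 = 4*32^3 + 27*37^2 = 131072 + 36963 = 168035
Delta = -16 * (168035) = -2688560
Delta mod 41 = 15

Delta = 15 (mod 41)


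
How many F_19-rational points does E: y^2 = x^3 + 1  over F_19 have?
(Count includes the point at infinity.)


For each x in F_19, count y with y^2 = x^3 + 0 x + 1 mod 19:
  x = 0: RHS = 1, y in [1, 18]  -> 2 point(s)
  x = 2: RHS = 9, y in [3, 16]  -> 2 point(s)
  x = 3: RHS = 9, y in [3, 16]  -> 2 point(s)
  x = 8: RHS = 0, y in [0]  -> 1 point(s)
  x = 12: RHS = 0, y in [0]  -> 1 point(s)
  x = 14: RHS = 9, y in [3, 16]  -> 2 point(s)
  x = 18: RHS = 0, y in [0]  -> 1 point(s)
Affine points: 11. Add the point at infinity: total = 12.

#E(F_19) = 12


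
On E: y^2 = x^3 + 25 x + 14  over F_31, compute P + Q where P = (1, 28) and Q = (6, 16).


P != Q, so use the chord formula.
s = (y2 - y1) / (x2 - x1) = (19) / (5) mod 31 = 10
x3 = s^2 - x1 - x2 mod 31 = 10^2 - 1 - 6 = 0
y3 = s (x1 - x3) - y1 mod 31 = 10 * (1 - 0) - 28 = 13

P + Q = (0, 13)


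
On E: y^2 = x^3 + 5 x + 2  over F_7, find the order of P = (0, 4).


Compute successive multiples of P until we hit O:
  1P = (0, 4)
  2P = (4, 4)
  3P = (3, 3)
  4P = (1, 1)
  5P = (1, 6)
  6P = (3, 4)
  7P = (4, 3)
  8P = (0, 3)
  ... (continuing to 9P)
  9P = O

ord(P) = 9


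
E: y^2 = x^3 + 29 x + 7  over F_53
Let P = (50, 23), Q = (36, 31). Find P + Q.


P != Q, so use the chord formula.
s = (y2 - y1) / (x2 - x1) = (8) / (39) mod 53 = 7
x3 = s^2 - x1 - x2 mod 53 = 7^2 - 50 - 36 = 16
y3 = s (x1 - x3) - y1 mod 53 = 7 * (50 - 16) - 23 = 3

P + Q = (16, 3)


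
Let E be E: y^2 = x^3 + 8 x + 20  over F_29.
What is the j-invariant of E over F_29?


Delta = -16(4 a^3 + 27 b^2) mod 29 = 13
-1728 * (4 a)^3 = -1728 * (4*8)^3 mod 29 = 5
j = 5 * 13^(-1) mod 29 = 16

j = 16 (mod 29)


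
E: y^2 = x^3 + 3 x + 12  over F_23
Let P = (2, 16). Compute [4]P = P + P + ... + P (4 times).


k = 4 = 100_2 (binary, LSB first: 001)
Double-and-add from P = (2, 16):
  bit 0 = 0: acc unchanged = O
  bit 1 = 0: acc unchanged = O
  bit 2 = 1: acc = O + (7, 10) = (7, 10)

4P = (7, 10)


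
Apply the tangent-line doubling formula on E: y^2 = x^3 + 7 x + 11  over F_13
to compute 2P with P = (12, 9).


Doubling: s = (3 x1^2 + a) / (2 y1)
s = (3*12^2 + 7) / (2*9) mod 13 = 2
x3 = s^2 - 2 x1 mod 13 = 2^2 - 2*12 = 6
y3 = s (x1 - x3) - y1 mod 13 = 2 * (12 - 6) - 9 = 3

2P = (6, 3)


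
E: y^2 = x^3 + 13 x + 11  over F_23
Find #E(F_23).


For each x in F_23, count y with y^2 = x^3 + 13 x + 11 mod 23:
  x = 1: RHS = 2, y in [5, 18]  -> 2 point(s)
  x = 3: RHS = 8, y in [10, 13]  -> 2 point(s)
  x = 4: RHS = 12, y in [9, 14]  -> 2 point(s)
  x = 6: RHS = 6, y in [11, 12]  -> 2 point(s)
  x = 7: RHS = 8, y in [10, 13]  -> 2 point(s)
  x = 8: RHS = 6, y in [11, 12]  -> 2 point(s)
  x = 9: RHS = 6, y in [11, 12]  -> 2 point(s)
  x = 11: RHS = 13, y in [6, 17]  -> 2 point(s)
  x = 12: RHS = 9, y in [3, 20]  -> 2 point(s)
  x = 13: RHS = 8, y in [10, 13]  -> 2 point(s)
  x = 14: RHS = 16, y in [4, 19]  -> 2 point(s)
  x = 15: RHS = 16, y in [4, 19]  -> 2 point(s)
  x = 17: RHS = 16, y in [4, 19]  -> 2 point(s)
  x = 21: RHS = 0, y in [0]  -> 1 point(s)
Affine points: 27. Add the point at infinity: total = 28.

#E(F_23) = 28


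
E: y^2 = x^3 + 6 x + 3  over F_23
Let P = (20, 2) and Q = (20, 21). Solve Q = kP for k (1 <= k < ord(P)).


Enumerate multiples of P until we hit Q = (20, 21):
  1P = (20, 2)
  2P = (18, 3)
  3P = (14, 18)
  4P = (14, 5)
  5P = (18, 20)
  6P = (20, 21)
Match found at i = 6.

k = 6


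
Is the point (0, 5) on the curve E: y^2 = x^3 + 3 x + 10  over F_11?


Check whether y^2 = x^3 + 3 x + 10 (mod 11) for (x, y) = (0, 5).
LHS: y^2 = 5^2 mod 11 = 3
RHS: x^3 + 3 x + 10 = 0^3 + 3*0 + 10 mod 11 = 10
LHS != RHS

No, not on the curve


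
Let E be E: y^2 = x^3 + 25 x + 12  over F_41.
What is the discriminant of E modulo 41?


4 a^3 + 27 b^2 = 4*25^3 + 27*12^2 = 62500 + 3888 = 66388
Delta = -16 * (66388) = -1062208
Delta mod 41 = 20

Delta = 20 (mod 41)


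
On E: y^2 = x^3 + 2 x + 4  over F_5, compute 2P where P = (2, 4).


Doubling: s = (3 x1^2 + a) / (2 y1)
s = (3*2^2 + 2) / (2*4) mod 5 = 3
x3 = s^2 - 2 x1 mod 5 = 3^2 - 2*2 = 0
y3 = s (x1 - x3) - y1 mod 5 = 3 * (2 - 0) - 4 = 2

2P = (0, 2)


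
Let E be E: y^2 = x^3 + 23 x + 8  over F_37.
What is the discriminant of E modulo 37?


4 a^3 + 27 b^2 = 4*23^3 + 27*8^2 = 48668 + 1728 = 50396
Delta = -16 * (50396) = -806336
Delta mod 37 = 5

Delta = 5 (mod 37)


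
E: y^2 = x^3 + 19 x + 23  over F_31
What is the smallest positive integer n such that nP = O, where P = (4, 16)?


Compute successive multiples of P until we hit O:
  1P = (4, 16)
  2P = (17, 12)
  3P = (20, 8)
  4P = (15, 5)
  5P = (13, 24)
  6P = (19, 12)
  7P = (10, 29)
  8P = (26, 19)
  ... (continuing to 33P)
  33P = O

ord(P) = 33


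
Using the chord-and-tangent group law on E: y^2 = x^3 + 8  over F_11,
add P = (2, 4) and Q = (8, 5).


P != Q, so use the chord formula.
s = (y2 - y1) / (x2 - x1) = (1) / (6) mod 11 = 2
x3 = s^2 - x1 - x2 mod 11 = 2^2 - 2 - 8 = 5
y3 = s (x1 - x3) - y1 mod 11 = 2 * (2 - 5) - 4 = 1

P + Q = (5, 1)


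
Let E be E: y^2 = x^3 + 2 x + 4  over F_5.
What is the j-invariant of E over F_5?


Delta = -16(4 a^3 + 27 b^2) mod 5 = 1
-1728 * (4 a)^3 = -1728 * (4*2)^3 mod 5 = 4
j = 4 * 1^(-1) mod 5 = 4

j = 4 (mod 5)


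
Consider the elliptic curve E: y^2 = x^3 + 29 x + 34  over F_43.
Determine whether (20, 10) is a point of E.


Check whether y^2 = x^3 + 29 x + 34 (mod 43) for (x, y) = (20, 10).
LHS: y^2 = 10^2 mod 43 = 14
RHS: x^3 + 29 x + 34 = 20^3 + 29*20 + 34 mod 43 = 14
LHS = RHS

Yes, on the curve


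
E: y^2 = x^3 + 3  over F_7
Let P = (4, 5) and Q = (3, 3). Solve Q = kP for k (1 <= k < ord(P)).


Enumerate multiples of P until we hit Q = (3, 3):
  1P = (4, 5)
  2P = (3, 4)
  3P = (1, 5)
  4P = (2, 2)
  5P = (5, 4)
  6P = (6, 4)
  7P = (6, 3)
  8P = (5, 3)
  9P = (2, 5)
  10P = (1, 2)
  11P = (3, 3)
Match found at i = 11.

k = 11


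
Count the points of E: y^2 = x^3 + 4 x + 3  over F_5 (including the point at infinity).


For each x in F_5, count y with y^2 = x^3 + 4 x + 3 mod 5:
  x = 2: RHS = 4, y in [2, 3]  -> 2 point(s)
Affine points: 2. Add the point at infinity: total = 3.

#E(F_5) = 3


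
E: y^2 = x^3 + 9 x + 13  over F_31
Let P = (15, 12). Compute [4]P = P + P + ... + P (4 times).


k = 4 = 100_2 (binary, LSB first: 001)
Double-and-add from P = (15, 12):
  bit 0 = 0: acc unchanged = O
  bit 1 = 0: acc unchanged = O
  bit 2 = 1: acc = O + (15, 12) = (15, 12)

4P = (15, 12)


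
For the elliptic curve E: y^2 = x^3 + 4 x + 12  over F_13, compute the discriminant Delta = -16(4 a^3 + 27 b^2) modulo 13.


4 a^3 + 27 b^2 = 4*4^3 + 27*12^2 = 256 + 3888 = 4144
Delta = -16 * (4144) = -66304
Delta mod 13 = 9

Delta = 9 (mod 13)


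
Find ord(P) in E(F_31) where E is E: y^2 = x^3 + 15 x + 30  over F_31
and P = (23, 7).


Compute successive multiples of P until we hit O:
  1P = (23, 7)
  2P = (26, 4)
  3P = (14, 15)
  4P = (30, 13)
  5P = (11, 21)
  6P = (13, 2)
  7P = (3, 3)
  8P = (10, 8)
  ... (continuing to 25P)
  25P = O

ord(P) = 25


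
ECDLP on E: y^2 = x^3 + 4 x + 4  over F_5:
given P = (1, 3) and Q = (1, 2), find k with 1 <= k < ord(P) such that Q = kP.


Enumerate multiples of P until we hit Q = (1, 2):
  1P = (1, 3)
  2P = (2, 0)
  3P = (1, 2)
Match found at i = 3.

k = 3


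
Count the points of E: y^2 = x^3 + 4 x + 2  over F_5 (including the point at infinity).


For each x in F_5, count y with y^2 = x^3 + 4 x + 2 mod 5:
  x = 3: RHS = 1, y in [1, 4]  -> 2 point(s)
Affine points: 2. Add the point at infinity: total = 3.

#E(F_5) = 3


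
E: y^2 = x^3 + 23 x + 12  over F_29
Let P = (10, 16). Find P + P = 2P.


Doubling: s = (3 x1^2 + a) / (2 y1)
s = (3*10^2 + 23) / (2*16) mod 29 = 11
x3 = s^2 - 2 x1 mod 29 = 11^2 - 2*10 = 14
y3 = s (x1 - x3) - y1 mod 29 = 11 * (10 - 14) - 16 = 27

2P = (14, 27)


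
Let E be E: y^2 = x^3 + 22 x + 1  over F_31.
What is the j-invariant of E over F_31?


Delta = -16(4 a^3 + 27 b^2) mod 31 = 3
-1728 * (4 a)^3 = -1728 * (4*22)^3 mod 31 = 23
j = 23 * 3^(-1) mod 31 = 18

j = 18 (mod 31)


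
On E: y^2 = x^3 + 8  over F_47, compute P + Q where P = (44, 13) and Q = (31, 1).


P != Q, so use the chord formula.
s = (y2 - y1) / (x2 - x1) = (35) / (34) mod 47 = 19
x3 = s^2 - x1 - x2 mod 47 = 19^2 - 44 - 31 = 4
y3 = s (x1 - x3) - y1 mod 47 = 19 * (44 - 4) - 13 = 42

P + Q = (4, 42)


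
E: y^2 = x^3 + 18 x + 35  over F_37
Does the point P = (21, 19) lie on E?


Check whether y^2 = x^3 + 18 x + 35 (mod 37) for (x, y) = (21, 19).
LHS: y^2 = 19^2 mod 37 = 28
RHS: x^3 + 18 x + 35 = 21^3 + 18*21 + 35 mod 37 = 17
LHS != RHS

No, not on the curve


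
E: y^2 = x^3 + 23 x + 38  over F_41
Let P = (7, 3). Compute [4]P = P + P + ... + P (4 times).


k = 4 = 100_2 (binary, LSB first: 001)
Double-and-add from P = (7, 3):
  bit 0 = 0: acc unchanged = O
  bit 1 = 0: acc unchanged = O
  bit 2 = 1: acc = O + (22, 9) = (22, 9)

4P = (22, 9)


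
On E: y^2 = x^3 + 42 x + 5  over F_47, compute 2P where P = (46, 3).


Doubling: s = (3 x1^2 + a) / (2 y1)
s = (3*46^2 + 42) / (2*3) mod 47 = 31
x3 = s^2 - 2 x1 mod 47 = 31^2 - 2*46 = 23
y3 = s (x1 - x3) - y1 mod 47 = 31 * (46 - 23) - 3 = 5

2P = (23, 5)


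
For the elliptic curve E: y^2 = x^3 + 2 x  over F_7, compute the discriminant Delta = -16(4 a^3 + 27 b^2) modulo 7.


4 a^3 + 27 b^2 = 4*2^3 + 27*0^2 = 32 + 0 = 32
Delta = -16 * (32) = -512
Delta mod 7 = 6

Delta = 6 (mod 7)


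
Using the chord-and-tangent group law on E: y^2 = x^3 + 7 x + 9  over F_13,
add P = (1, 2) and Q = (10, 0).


P != Q, so use the chord formula.
s = (y2 - y1) / (x2 - x1) = (11) / (9) mod 13 = 7
x3 = s^2 - x1 - x2 mod 13 = 7^2 - 1 - 10 = 12
y3 = s (x1 - x3) - y1 mod 13 = 7 * (1 - 12) - 2 = 12

P + Q = (12, 12)


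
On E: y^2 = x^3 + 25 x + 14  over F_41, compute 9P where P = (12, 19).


k = 9 = 1001_2 (binary, LSB first: 1001)
Double-and-add from P = (12, 19):
  bit 0 = 1: acc = O + (12, 19) = (12, 19)
  bit 1 = 0: acc unchanged = (12, 19)
  bit 2 = 0: acc unchanged = (12, 19)
  bit 3 = 1: acc = (12, 19) + (14, 19) = (15, 22)

9P = (15, 22)


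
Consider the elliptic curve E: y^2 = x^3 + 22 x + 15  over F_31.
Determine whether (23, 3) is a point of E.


Check whether y^2 = x^3 + 22 x + 15 (mod 31) for (x, y) = (23, 3).
LHS: y^2 = 3^2 mod 31 = 9
RHS: x^3 + 22 x + 15 = 23^3 + 22*23 + 15 mod 31 = 9
LHS = RHS

Yes, on the curve


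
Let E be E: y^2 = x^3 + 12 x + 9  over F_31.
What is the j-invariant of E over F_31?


Delta = -16(4 a^3 + 27 b^2) mod 31 = 23
-1728 * (4 a)^3 = -1728 * (4*12)^3 mod 31 = 27
j = 27 * 23^(-1) mod 31 = 16

j = 16 (mod 31)


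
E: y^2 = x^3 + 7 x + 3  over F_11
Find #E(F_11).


For each x in F_11, count y with y^2 = x^3 + 7 x + 3 mod 11:
  x = 0: RHS = 3, y in [5, 6]  -> 2 point(s)
  x = 1: RHS = 0, y in [0]  -> 1 point(s)
  x = 2: RHS = 3, y in [5, 6]  -> 2 point(s)
  x = 5: RHS = 9, y in [3, 8]  -> 2 point(s)
  x = 9: RHS = 3, y in [5, 6]  -> 2 point(s)
Affine points: 9. Add the point at infinity: total = 10.

#E(F_11) = 10


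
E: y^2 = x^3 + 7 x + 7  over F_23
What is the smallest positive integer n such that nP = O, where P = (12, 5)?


Compute successive multiples of P until we hit O:
  1P = (12, 5)
  2P = (11, 9)
  3P = (16, 11)
  4P = (3, 20)
  5P = (21, 10)
  6P = (17, 5)
  7P = (17, 18)
  8P = (21, 13)
  ... (continuing to 13P)
  13P = O

ord(P) = 13


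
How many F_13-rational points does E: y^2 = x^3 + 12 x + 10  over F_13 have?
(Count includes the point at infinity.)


For each x in F_13, count y with y^2 = x^3 + 12 x + 10 mod 13:
  x = 0: RHS = 10, y in [6, 7]  -> 2 point(s)
  x = 1: RHS = 10, y in [6, 7]  -> 2 point(s)
  x = 2: RHS = 3, y in [4, 9]  -> 2 point(s)
  x = 5: RHS = 0, y in [0]  -> 1 point(s)
  x = 6: RHS = 12, y in [5, 8]  -> 2 point(s)
  x = 10: RHS = 12, y in [5, 8]  -> 2 point(s)
  x = 11: RHS = 4, y in [2, 11]  -> 2 point(s)
  x = 12: RHS = 10, y in [6, 7]  -> 2 point(s)
Affine points: 15. Add the point at infinity: total = 16.

#E(F_13) = 16


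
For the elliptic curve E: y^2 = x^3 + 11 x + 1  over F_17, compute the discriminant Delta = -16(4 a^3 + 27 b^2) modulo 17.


4 a^3 + 27 b^2 = 4*11^3 + 27*1^2 = 5324 + 27 = 5351
Delta = -16 * (5351) = -85616
Delta mod 17 = 13

Delta = 13 (mod 17)


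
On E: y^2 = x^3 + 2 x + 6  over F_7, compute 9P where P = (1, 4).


k = 9 = 1001_2 (binary, LSB first: 1001)
Double-and-add from P = (1, 4):
  bit 0 = 1: acc = O + (1, 4) = (1, 4)
  bit 1 = 0: acc unchanged = (1, 4)
  bit 2 = 0: acc unchanged = (1, 4)
  bit 3 = 1: acc = (1, 4) + (5, 1) = (2, 2)

9P = (2, 2)


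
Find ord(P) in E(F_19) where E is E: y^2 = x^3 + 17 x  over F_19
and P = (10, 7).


Compute successive multiples of P until we hit O:
  1P = (10, 7)
  2P = (5, 18)
  3P = (2, 2)
  4P = (16, 13)
  5P = (13, 9)
  6P = (7, 14)
  7P = (18, 18)
  8P = (11, 13)
  ... (continuing to 20P)
  20P = O

ord(P) = 20


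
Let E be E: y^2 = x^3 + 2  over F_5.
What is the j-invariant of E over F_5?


Delta = -16(4 a^3 + 27 b^2) mod 5 = 2
-1728 * (4 a)^3 = -1728 * (4*0)^3 mod 5 = 0
j = 0 * 2^(-1) mod 5 = 0

j = 0 (mod 5)


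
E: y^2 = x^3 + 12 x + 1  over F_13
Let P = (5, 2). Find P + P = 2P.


Doubling: s = (3 x1^2 + a) / (2 y1)
s = (3*5^2 + 12) / (2*2) mod 13 = 12
x3 = s^2 - 2 x1 mod 13 = 12^2 - 2*5 = 4
y3 = s (x1 - x3) - y1 mod 13 = 12 * (5 - 4) - 2 = 10

2P = (4, 10)


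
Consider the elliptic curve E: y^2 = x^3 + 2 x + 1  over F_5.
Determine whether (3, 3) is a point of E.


Check whether y^2 = x^3 + 2 x + 1 (mod 5) for (x, y) = (3, 3).
LHS: y^2 = 3^2 mod 5 = 4
RHS: x^3 + 2 x + 1 = 3^3 + 2*3 + 1 mod 5 = 4
LHS = RHS

Yes, on the curve


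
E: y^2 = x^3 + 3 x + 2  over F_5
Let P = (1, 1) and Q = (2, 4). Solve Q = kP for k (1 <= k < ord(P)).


Enumerate multiples of P until we hit Q = (2, 4):
  1P = (1, 1)
  2P = (2, 1)
  3P = (2, 4)
Match found at i = 3.

k = 3


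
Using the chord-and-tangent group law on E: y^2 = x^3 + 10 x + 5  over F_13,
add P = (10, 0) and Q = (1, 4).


P != Q, so use the chord formula.
s = (y2 - y1) / (x2 - x1) = (4) / (4) mod 13 = 1
x3 = s^2 - x1 - x2 mod 13 = 1^2 - 10 - 1 = 3
y3 = s (x1 - x3) - y1 mod 13 = 1 * (10 - 3) - 0 = 7

P + Q = (3, 7)


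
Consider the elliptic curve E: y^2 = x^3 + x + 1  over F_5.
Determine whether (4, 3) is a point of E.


Check whether y^2 = x^3 + 1 x + 1 (mod 5) for (x, y) = (4, 3).
LHS: y^2 = 3^2 mod 5 = 4
RHS: x^3 + 1 x + 1 = 4^3 + 1*4 + 1 mod 5 = 4
LHS = RHS

Yes, on the curve


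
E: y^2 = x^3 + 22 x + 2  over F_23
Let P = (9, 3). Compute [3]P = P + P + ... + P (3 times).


k = 3 = 11_2 (binary, LSB first: 11)
Double-and-add from P = (9, 3):
  bit 0 = 1: acc = O + (9, 3) = (9, 3)
  bit 1 = 1: acc = (9, 3) + (9, 20) = O

3P = O


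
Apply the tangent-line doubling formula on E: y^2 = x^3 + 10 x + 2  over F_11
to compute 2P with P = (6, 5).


Doubling: s = (3 x1^2 + a) / (2 y1)
s = (3*6^2 + 10) / (2*5) mod 11 = 3
x3 = s^2 - 2 x1 mod 11 = 3^2 - 2*6 = 8
y3 = s (x1 - x3) - y1 mod 11 = 3 * (6 - 8) - 5 = 0

2P = (8, 0)


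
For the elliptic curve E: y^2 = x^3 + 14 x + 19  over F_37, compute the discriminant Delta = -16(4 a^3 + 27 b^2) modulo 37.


4 a^3 + 27 b^2 = 4*14^3 + 27*19^2 = 10976 + 9747 = 20723
Delta = -16 * (20723) = -331568
Delta mod 37 = 26

Delta = 26 (mod 37)


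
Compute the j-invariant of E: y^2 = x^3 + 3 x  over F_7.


Delta = -16(4 a^3 + 27 b^2) mod 7 = 1
-1728 * (4 a)^3 = -1728 * (4*3)^3 mod 7 = 6
j = 6 * 1^(-1) mod 7 = 6

j = 6 (mod 7)


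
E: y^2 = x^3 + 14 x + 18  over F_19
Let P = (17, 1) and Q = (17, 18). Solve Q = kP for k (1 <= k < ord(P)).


Enumerate multiples of P until we hit Q = (17, 18):
  1P = (17, 1)
  2P = (2, 4)
  3P = (16, 14)
  4P = (3, 7)
  5P = (5, 2)
  6P = (4, 9)
  7P = (4, 10)
  8P = (5, 17)
  9P = (3, 12)
  10P = (16, 5)
  11P = (2, 15)
  12P = (17, 18)
Match found at i = 12.

k = 12


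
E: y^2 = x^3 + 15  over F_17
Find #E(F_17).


For each x in F_17, count y with y^2 = x^3 + 0 x + 15 mod 17:
  x = 0: RHS = 15, y in [7, 10]  -> 2 point(s)
  x = 1: RHS = 16, y in [4, 13]  -> 2 point(s)
  x = 3: RHS = 8, y in [5, 12]  -> 2 point(s)
  x = 5: RHS = 4, y in [2, 15]  -> 2 point(s)
  x = 7: RHS = 1, y in [1, 16]  -> 2 point(s)
  x = 8: RHS = 0, y in [0]  -> 1 point(s)
  x = 9: RHS = 13, y in [8, 9]  -> 2 point(s)
  x = 12: RHS = 9, y in [3, 14]  -> 2 point(s)
  x = 13: RHS = 2, y in [6, 11]  -> 2 point(s)
Affine points: 17. Add the point at infinity: total = 18.

#E(F_17) = 18


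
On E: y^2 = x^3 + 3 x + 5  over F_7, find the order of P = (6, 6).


Compute successive multiples of P until we hit O:
  1P = (6, 6)
  2P = (4, 2)
  3P = (1, 4)
  4P = (1, 3)
  5P = (4, 5)
  6P = (6, 1)
  7P = O

ord(P) = 7


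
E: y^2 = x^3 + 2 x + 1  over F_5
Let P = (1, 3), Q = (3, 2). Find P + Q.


P != Q, so use the chord formula.
s = (y2 - y1) / (x2 - x1) = (4) / (2) mod 5 = 2
x3 = s^2 - x1 - x2 mod 5 = 2^2 - 1 - 3 = 0
y3 = s (x1 - x3) - y1 mod 5 = 2 * (1 - 0) - 3 = 4

P + Q = (0, 4)


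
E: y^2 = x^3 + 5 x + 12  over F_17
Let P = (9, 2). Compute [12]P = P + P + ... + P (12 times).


k = 12 = 1100_2 (binary, LSB first: 0011)
Double-and-add from P = (9, 2):
  bit 0 = 0: acc unchanged = O
  bit 1 = 0: acc unchanged = O
  bit 2 = 1: acc = O + (14, 15) = (14, 15)
  bit 3 = 1: acc = (14, 15) + (2, 8) = (5, 3)

12P = (5, 3)


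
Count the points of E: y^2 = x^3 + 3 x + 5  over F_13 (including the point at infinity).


For each x in F_13, count y with y^2 = x^3 + 3 x + 5 mod 13:
  x = 1: RHS = 9, y in [3, 10]  -> 2 point(s)
  x = 4: RHS = 3, y in [4, 9]  -> 2 point(s)
  x = 11: RHS = 4, y in [2, 11]  -> 2 point(s)
  x = 12: RHS = 1, y in [1, 12]  -> 2 point(s)
Affine points: 8. Add the point at infinity: total = 9.

#E(F_13) = 9


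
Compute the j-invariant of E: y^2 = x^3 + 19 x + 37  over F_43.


Delta = -16(4 a^3 + 27 b^2) mod 43 = 25
-1728 * (4 a)^3 = -1728 * (4*19)^3 mod 43 = 2
j = 2 * 25^(-1) mod 43 = 19

j = 19 (mod 43)


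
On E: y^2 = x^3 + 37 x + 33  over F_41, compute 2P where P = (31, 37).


Doubling: s = (3 x1^2 + a) / (2 y1)
s = (3*31^2 + 37) / (2*37) mod 41 = 4
x3 = s^2 - 2 x1 mod 41 = 4^2 - 2*31 = 36
y3 = s (x1 - x3) - y1 mod 41 = 4 * (31 - 36) - 37 = 25

2P = (36, 25)


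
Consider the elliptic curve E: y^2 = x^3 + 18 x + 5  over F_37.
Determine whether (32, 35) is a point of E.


Check whether y^2 = x^3 + 18 x + 5 (mod 37) for (x, y) = (32, 35).
LHS: y^2 = 35^2 mod 37 = 4
RHS: x^3 + 18 x + 5 = 32^3 + 18*32 + 5 mod 37 = 12
LHS != RHS

No, not on the curve


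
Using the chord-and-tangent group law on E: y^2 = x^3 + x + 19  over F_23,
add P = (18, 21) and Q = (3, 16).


P != Q, so use the chord formula.
s = (y2 - y1) / (x2 - x1) = (18) / (8) mod 23 = 8
x3 = s^2 - x1 - x2 mod 23 = 8^2 - 18 - 3 = 20
y3 = s (x1 - x3) - y1 mod 23 = 8 * (18 - 20) - 21 = 9

P + Q = (20, 9)


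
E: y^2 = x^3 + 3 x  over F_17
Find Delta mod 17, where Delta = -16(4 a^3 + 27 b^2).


4 a^3 + 27 b^2 = 4*3^3 + 27*0^2 = 108 + 0 = 108
Delta = -16 * (108) = -1728
Delta mod 17 = 6

Delta = 6 (mod 17)


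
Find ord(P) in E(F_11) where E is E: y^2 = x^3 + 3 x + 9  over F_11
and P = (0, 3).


Compute successive multiples of P until we hit O:
  1P = (0, 3)
  2P = (3, 1)
  3P = (6, 1)
  4P = (10, 4)
  5P = (2, 10)
  6P = (2, 1)
  7P = (10, 7)
  8P = (6, 10)
  ... (continuing to 11P)
  11P = O

ord(P) = 11
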